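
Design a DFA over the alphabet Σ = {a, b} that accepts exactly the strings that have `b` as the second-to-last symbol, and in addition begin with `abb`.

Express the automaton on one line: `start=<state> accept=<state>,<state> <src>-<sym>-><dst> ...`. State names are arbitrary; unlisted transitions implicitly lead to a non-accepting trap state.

Run two small machines in parallel and take their product. The first has 7 states tracking the last 2 symbols read; the second has 5 states tracking whether the input so far still matches the prefix `abb`. A product state is a pair (one from each), accepting exactly when both do. Minimizing collapses redundant product states.
With 8 states:
        a   b  
>  S0   S1  S2 
   S1   S2  S3 
   S2   S2  S2 
   S3   S2  S4 
 * S4   S5  S4 
 * S5   S6  S7 
   S6   S6  S7 
   S7   S5  S4 
(> = start, * = accepting)

start=S0 accept=S4,S5 S0-a->S1 S0-b->S2 S1-a->S2 S1-b->S3 S2-a->S2 S2-b->S2 S3-a->S2 S3-b->S4 S4-a->S5 S4-b->S4 S5-a->S6 S5-b->S7 S6-a->S6 S6-b->S7 S7-a->S5 S7-b->S4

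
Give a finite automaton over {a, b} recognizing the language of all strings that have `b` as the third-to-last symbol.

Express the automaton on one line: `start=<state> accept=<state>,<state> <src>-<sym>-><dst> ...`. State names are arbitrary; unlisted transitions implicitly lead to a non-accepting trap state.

Because acceptance depends on a position counted from the end, the machine has to buffer the most recent 3 symbols. Make each state the string of the last up-to-3 symbols read; on input `x` shift the window left and append `x`. Accept when the buffered window has length 3 and begins with `b`.
15 states suffice.
          a    b  
>  q0     q1   q2 
   q1     q3   q4 
   q2     q5   q6 
   q3     q7   q8 
   q4     q9  q10 
   q5    q11  q12 
   q6    q13  q14 
   q7     q7   q8 
   q8     q9  q10 
   q9    q11  q12 
   q10   q13  q14 
 * q11    q7   q8 
 * q12    q9  q10 
 * q13   q11  q12 
 * q14   q13  q14 
(> = start, * = accepting)

start=q0 accept=q11,q12,q13,q14 q0-a->q1 q0-b->q2 q1-a->q3 q1-b->q4 q2-a->q5 q2-b->q6 q3-a->q7 q3-b->q8 q4-a->q9 q4-b->q10 q5-a->q11 q5-b->q12 q6-a->q13 q6-b->q14 q7-a->q7 q7-b->q8 q8-a->q9 q8-b->q10 q9-a->q11 q9-b->q12 q10-a->q13 q10-b->q14 q11-a->q7 q11-b->q8 q12-a->q9 q12-b->q10 q13-a->q11 q13-b->q12 q14-a->q13 q14-b->q14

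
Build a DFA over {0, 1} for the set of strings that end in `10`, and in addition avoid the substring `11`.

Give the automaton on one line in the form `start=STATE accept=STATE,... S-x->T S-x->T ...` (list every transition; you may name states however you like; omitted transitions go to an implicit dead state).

Handle the two conditions separately and then intersect. The first has 3 states tracking how much of the suffix `10` has currently been matched; the second has 3 states tracking partial matches of the forbidden pattern `11`. A product state is a pair (one from each), accepting exactly when both do.
6 states suffice.
       0  1 
>  A   A  B 
   B   C  D 
 * C   A  B 
   D   E  D 
   E   F  D 
   F   F  D 
(> = start, * = accepting)

start=A accept=C A-0->A A-1->B B-0->C B-1->D C-0->A C-1->B D-0->E D-1->D E-0->F E-1->D F-0->F F-1->D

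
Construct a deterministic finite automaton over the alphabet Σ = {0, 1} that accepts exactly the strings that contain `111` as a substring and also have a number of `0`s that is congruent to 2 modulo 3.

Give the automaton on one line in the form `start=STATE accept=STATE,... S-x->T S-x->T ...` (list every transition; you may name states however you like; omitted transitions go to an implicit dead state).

start=q0 accept=q11 q0-0->q1 q0-1->q2 q1-0->q3 q1-1->q4 q2-0->q1 q2-1->q5 q3-0->q0 q3-1->q6 q4-0->q3 q4-1->q7 q5-0->q1 q5-1->q8 q6-0->q0 q6-1->q9 q7-0->q3 q7-1->q10 q8-0->q10 q8-1->q8 q9-0->q0 q9-1->q11 q10-0->q11 q10-1->q10 q11-0->q8 q11-1->q11

Run two small machines in parallel and take their product. The first has 4 states tracking whether and how much of `111` has been seen; the second has 3 states tracking the count of `0`s modulo 3. A product state is a pair (one from each), accepting exactly when both do.
12 states suffice.
          0    1  
>  q0     q1   q2 
   q1     q3   q4 
   q2     q1   q5 
   q3     q0   q6 
   q4     q3   q7 
   q5     q1   q8 
   q6     q0   q9 
   q7     q3  q10 
   q8    q10   q8 
   q9     q0  q11 
   q10   q11  q10 
 * q11    q8  q11 
(> = start, * = accepting)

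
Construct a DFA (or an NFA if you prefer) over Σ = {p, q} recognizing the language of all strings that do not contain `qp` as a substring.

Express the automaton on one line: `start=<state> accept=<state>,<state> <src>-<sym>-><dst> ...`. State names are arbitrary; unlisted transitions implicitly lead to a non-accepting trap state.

start=A accept=A,B A-p->A A-q->B B-p->C B-q->B C-p->C C-q->C

Track partial matches of the forbidden pattern `qp`. State C is a dead state reached once `qp` has occurred; every other state accepts. A means no part of `qp` is currently matched.
With 3 states:
       p  q 
>* A   A  B 
 * B   C  B 
   C   C  C 
(> = start, * = accepting)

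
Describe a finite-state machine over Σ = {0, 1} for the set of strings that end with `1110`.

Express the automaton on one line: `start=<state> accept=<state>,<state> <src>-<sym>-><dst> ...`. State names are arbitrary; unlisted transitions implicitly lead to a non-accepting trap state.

Remember how much of `1110` the current input suffix matches. State A means no match yet; B means the last symbol is `1`; C means the last 2 symbols are `11`; D means the last 3 symbols are `111`; E means the last 4 symbols are `1110`. Only E accepts. On a mismatch, fall back to the longest proper suffix that is still a prefix of `1110`.
       0  1 
>  A   A  B 
   B   A  C 
   C   A  D 
   D   E  D 
 * E   A  B 
(> = start, * = accepting)

start=A accept=E A-0->A A-1->B B-0->A B-1->C C-0->A C-1->D D-0->E D-1->D E-0->A E-1->B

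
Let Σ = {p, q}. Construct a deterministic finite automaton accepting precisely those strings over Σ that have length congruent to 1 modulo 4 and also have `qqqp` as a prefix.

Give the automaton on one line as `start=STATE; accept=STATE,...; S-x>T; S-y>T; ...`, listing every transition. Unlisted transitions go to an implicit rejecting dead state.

Handle the two conditions separately and then intersect. The first has 4 states tracking the input length modulo 4; the second has 6 states tracking whether the input so far still matches the prefix `qqqp`. A product state is a pair (one from each), accepting exactly when both do. Equivalent product states are then merged.
With 9 states:
        p   q  
>  S0   S1  S2 
   S1   S1  S1 
   S2   S1  S3 
   S3   S1  S4 
   S4   S5  S1 
   S5   S6  S6 
 * S6   S7  S7 
   S7   S8  S8 
   S8   S5  S5 
(> = start, * = accepting)

start=S0; accept=S6; S0-p>S1; S0-q>S2; S1-p>S1; S1-q>S1; S2-p>S1; S2-q>S3; S3-p>S1; S3-q>S4; S4-p>S5; S4-q>S1; S5-p>S6; S5-q>S6; S6-p>S7; S6-q>S7; S7-p>S8; S7-q>S8; S8-p>S5; S8-q>S5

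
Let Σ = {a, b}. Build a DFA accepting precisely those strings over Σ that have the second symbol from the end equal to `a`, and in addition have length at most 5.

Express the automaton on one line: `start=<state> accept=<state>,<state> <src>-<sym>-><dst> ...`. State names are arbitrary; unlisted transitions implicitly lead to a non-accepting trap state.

start=q0 accept=q3,q4,q7,q8,q11,q12 q0-a->q1 q0-b->q2 q1-a->q3 q1-b->q4 q2-a->q5 q2-b->q6 q3-a->q7 q3-b->q8 q4-a->q9 q4-b->q10 q5-a->q7 q5-b->q8 q6-a->q9 q6-b->q10 q7-a->q11 q7-b->q12 q8-a->q13 q8-b->q14 q9-a->q11 q9-b->q12 q10-a->q13 q10-b->q14 q11-a->q12 q11-b->q12 q12-a->q14 q12-b->q14 q13-a->q12 q13-b->q12 q14-a->q14 q14-b->q14

Build one automaton per condition and run them in lockstep. The first has 7 states tracking the last 2 symbols read; the second has 7 states tracking the input length, saturating at 6. A product state is a pair (one from each), accepting exactly when both do. After merging equivalent states the machine shrinks.
A 15-state machine:
          a    b  
>  q0     q1   q2 
   q1     q3   q4 
   q2     q5   q6 
 * q3     q7   q8 
 * q4     q9  q10 
   q5     q7   q8 
   q6     q9  q10 
 * q7    q11  q12 
 * q8    q13  q14 
   q9    q11  q12 
   q10   q13  q14 
 * q11   q12  q12 
 * q12   q14  q14 
   q13   q12  q12 
   q14   q14  q14 
(> = start, * = accepting)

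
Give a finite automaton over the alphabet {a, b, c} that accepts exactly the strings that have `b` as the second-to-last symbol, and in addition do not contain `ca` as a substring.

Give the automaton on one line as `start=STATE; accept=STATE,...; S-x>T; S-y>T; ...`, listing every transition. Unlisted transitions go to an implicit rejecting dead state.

Build one automaton per condition and run them in lockstep. The first has 13 states tracking the last 2 symbols read; the second has 3 states tracking partial matches of the forbidden pattern `ca`. A product state is a pair (one from each), accepting exactly when both do.
          a    b    c  
>  q0     q1   q2   q3 
   q1     q4   q5   q6 
   q2     q7   q8   q9 
   q3    q10  q11  q12 
   q4     q4   q5   q6 
   q5     q7   q8   q9 
   q6    q10  q11  q12 
 * q7     q4   q5   q6 
 * q8     q7   q8   q9 
 * q9    q10  q11  q12 
   q10   q13  q14  q15 
   q11    q7   q8   q9 
   q12   q10  q11  q12 
   q13   q13  q14  q15 
   q14   q16  q17  q18 
   q15   q10  q19  q20 
   q16   q13  q14  q15 
   q17   q16  q17  q18 
   q18   q10  q19  q20 
   q19   q16  q17  q18 
   q20   q10  q19  q20 
(> = start, * = accepting)

start=q0; accept=q7,q8,q9; q0-a>q1; q0-b>q2; q0-c>q3; q1-a>q4; q1-b>q5; q1-c>q6; q2-a>q7; q2-b>q8; q2-c>q9; q3-a>q10; q3-b>q11; q3-c>q12; q4-a>q4; q4-b>q5; q4-c>q6; q5-a>q7; q5-b>q8; q5-c>q9; q6-a>q10; q6-b>q11; q6-c>q12; q7-a>q4; q7-b>q5; q7-c>q6; q8-a>q7; q8-b>q8; q8-c>q9; q9-a>q10; q9-b>q11; q9-c>q12; q10-a>q13; q10-b>q14; q10-c>q15; q11-a>q7; q11-b>q8; q11-c>q9; q12-a>q10; q12-b>q11; q12-c>q12; q13-a>q13; q13-b>q14; q13-c>q15; q14-a>q16; q14-b>q17; q14-c>q18; q15-a>q10; q15-b>q19; q15-c>q20; q16-a>q13; q16-b>q14; q16-c>q15; q17-a>q16; q17-b>q17; q17-c>q18; q18-a>q10; q18-b>q19; q18-c>q20; q19-a>q16; q19-b>q17; q19-c>q18; q20-a>q10; q20-b>q19; q20-c>q20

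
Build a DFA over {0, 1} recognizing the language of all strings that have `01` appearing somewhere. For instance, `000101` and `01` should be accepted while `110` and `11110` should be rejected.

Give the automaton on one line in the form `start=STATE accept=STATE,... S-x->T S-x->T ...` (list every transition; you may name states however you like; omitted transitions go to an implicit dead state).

start=q0 accept=q2 q0-0->q1 q0-1->q0 q1-0->q1 q1-1->q2 q2-0->q2 q2-1->q2

States q0..q1 record the length of the longest prefix of `01` that matches the current input suffix. Reaching q2 means `01` has been seen, and we stay there forever. Accept from q2.
        0   1  
>  q0   q1  q0 
   q1   q1  q2 
 * q2   q2  q2 
(> = start, * = accepting)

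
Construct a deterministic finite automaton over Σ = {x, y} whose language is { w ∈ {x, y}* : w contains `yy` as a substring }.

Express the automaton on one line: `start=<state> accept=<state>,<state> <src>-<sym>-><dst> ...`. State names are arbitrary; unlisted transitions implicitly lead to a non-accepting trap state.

Track how much of `yy` has been matched so far: state A is no progress, C is the absorbing accept state reached once `yy` has occurred. Intermediate states record partial matches; on a mismatch, fall back to the longest reusable overlap.
A 3-state machine:
       x  y 
>  A   A  B 
   B   A  C 
 * C   C  C 
(> = start, * = accepting)

start=A accept=C A-x->A A-y->B B-x->A B-y->C C-x->C C-y->C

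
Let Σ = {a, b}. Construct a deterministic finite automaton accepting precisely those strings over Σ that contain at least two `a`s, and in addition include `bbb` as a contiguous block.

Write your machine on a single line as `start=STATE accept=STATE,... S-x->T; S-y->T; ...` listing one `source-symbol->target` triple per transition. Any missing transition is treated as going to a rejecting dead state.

Handle the two conditions separately and then intersect. One (4 states) tracks the count of `a`s, saturating at 3; the other (4 states) tracks whether and how much of `bbb` has been seen. Each combined state is a pair, one component from each; accept when both components accept. Minimizing collapses redundant product states.
12 states suffice.
          a    b  
>  s0     s1   s2 
   s1     s3   s4 
   s2     s1   s5 
   s3     s3   s6 
   s4     s3   s7 
   s5     s1   s8 
   s6     s3   s9 
   s7     s3  s10 
   s8    s10   s8 
   s9     s3  s11 
   s10   s11  s10 
 * s11   s11  s11 
(> = start, * = accepting)

start=s0; accept=s11; s0-a->s1; s0-b->s2; s1-a->s3; s1-b->s4; s2-a->s1; s2-b->s5; s3-a->s3; s3-b->s6; s4-a->s3; s4-b->s7; s5-a->s1; s5-b->s8; s6-a->s3; s6-b->s9; s7-a->s3; s7-b->s10; s8-a->s10; s8-b->s8; s9-a->s3; s9-b->s11; s10-a->s11; s10-b->s10; s11-a->s11; s11-b->s11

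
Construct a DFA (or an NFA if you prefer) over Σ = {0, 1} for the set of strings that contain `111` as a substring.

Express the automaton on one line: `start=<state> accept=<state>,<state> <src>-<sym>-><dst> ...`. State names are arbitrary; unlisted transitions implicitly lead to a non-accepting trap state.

start=s0 accept=s3 s0-0->s0 s0-1->s1 s1-0->s0 s1-1->s2 s2-0->s0 s2-1->s3 s3-0->s3 s3-1->s3

Track how much of `111` has been matched so far: state s0 is no progress, s3 is the absorbing accept state reached once `111` has occurred. Intermediate states record partial matches; on a mismatch, fall back to the longest reusable overlap.
4 states suffice.
        0   1  
>  s0   s0  s1 
   s1   s0  s2 
   s2   s0  s3 
 * s3   s3  s3 
(> = start, * = accepting)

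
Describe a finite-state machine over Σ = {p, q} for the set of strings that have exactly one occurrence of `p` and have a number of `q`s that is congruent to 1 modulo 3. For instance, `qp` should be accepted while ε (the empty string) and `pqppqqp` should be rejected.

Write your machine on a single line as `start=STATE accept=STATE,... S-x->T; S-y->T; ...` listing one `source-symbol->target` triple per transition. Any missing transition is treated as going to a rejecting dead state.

start=S0; accept=S4; S0-p->S1; S0-q->S2; S1-p->S3; S1-q->S4; S2-p->S4; S2-q->S5; S3-p->S3; S3-q->S3; S4-p->S3; S4-q->S6; S5-p->S6; S5-q->S0; S6-p->S3; S6-q->S1

Build one automaton per condition and run them in lockstep. One (3 states) tracks the count of `p`s, saturating at 2; the other (3 states) tracks the count of `q`s modulo 3. Each combined state is a pair, one component from each; accept when both components accept. Equivalent product states are then merged.
7 states suffice.
        p   q  
>  S0   S1  S2 
   S1   S3  S4 
   S2   S4  S5 
   S3   S3  S3 
 * S4   S3  S6 
   S5   S6  S0 
   S6   S3  S1 
(> = start, * = accepting)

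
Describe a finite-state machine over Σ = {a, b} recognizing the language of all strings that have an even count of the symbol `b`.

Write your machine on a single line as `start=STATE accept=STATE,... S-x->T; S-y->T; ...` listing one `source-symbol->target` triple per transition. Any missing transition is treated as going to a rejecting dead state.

start=s0; accept=s0; s0-a->s0; s0-b->s1; s1-a->s1; s1-b->s0

Keep the running count of `b`s modulo 2: each `b` advances along the cycle s0 → s1 → s0 while other symbols loop. Accept at s0.
With 2 states:
        a   b  
>* s0   s0  s1 
   s1   s1  s0 
(> = start, * = accepting)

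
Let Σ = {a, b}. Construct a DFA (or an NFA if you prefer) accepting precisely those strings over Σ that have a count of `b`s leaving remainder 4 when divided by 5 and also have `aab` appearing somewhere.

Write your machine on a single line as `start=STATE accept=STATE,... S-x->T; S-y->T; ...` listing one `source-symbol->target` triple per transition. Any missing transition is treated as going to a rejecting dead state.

Build one automaton per condition and run them in lockstep. One (5 states) tracks the count of `b`s modulo 5; the other (4 states) tracks whether and how much of `aab` has been seen. Each combined state is a pair, one component from each; accept when both components accept.
          a    b  
>  q0     q1   q2 
   q1     q3   q2 
   q2     q4   q5 
   q3     q3   q6 
   q4     q7   q5 
   q5     q8   q9 
   q6     q6  q10 
   q7     q7  q10 
   q8    q11   q9 
   q9    q12  q13 
   q10   q10  q14 
   q11   q11  q14 
   q12   q15  q13 
   q13   q16   q0 
   q14   q14  q17 
   q15   q15  q17 
   q16   q18   q0 
 * q17   q17  q19 
   q18   q18  q19 
   q19   q19   q6 
(> = start, * = accepting)

start=q0; accept=q17; q0-a->q1; q0-b->q2; q1-a->q3; q1-b->q2; q2-a->q4; q2-b->q5; q3-a->q3; q3-b->q6; q4-a->q7; q4-b->q5; q5-a->q8; q5-b->q9; q6-a->q6; q6-b->q10; q7-a->q7; q7-b->q10; q8-a->q11; q8-b->q9; q9-a->q12; q9-b->q13; q10-a->q10; q10-b->q14; q11-a->q11; q11-b->q14; q12-a->q15; q12-b->q13; q13-a->q16; q13-b->q0; q14-a->q14; q14-b->q17; q15-a->q15; q15-b->q17; q16-a->q18; q16-b->q0; q17-a->q17; q17-b->q19; q18-a->q18; q18-b->q19; q19-a->q19; q19-b->q6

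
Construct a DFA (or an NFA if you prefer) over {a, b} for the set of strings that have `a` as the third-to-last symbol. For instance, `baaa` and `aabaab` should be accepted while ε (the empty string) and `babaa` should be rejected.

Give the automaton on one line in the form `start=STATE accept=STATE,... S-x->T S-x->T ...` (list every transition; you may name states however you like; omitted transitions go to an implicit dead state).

start=q0 accept=q7,q8,q9,q10 q0-a->q1 q0-b->q2 q1-a->q3 q1-b->q4 q2-a->q5 q2-b->q6 q3-a->q7 q3-b->q8 q4-a->q9 q4-b->q10 q5-a->q11 q5-b->q12 q6-a->q13 q6-b->q14 q7-a->q7 q7-b->q8 q8-a->q9 q8-b->q10 q9-a->q11 q9-b->q12 q10-a->q13 q10-b->q14 q11-a->q7 q11-b->q8 q12-a->q9 q12-b->q10 q13-a->q11 q13-b->q12 q14-a->q13 q14-b->q14

A DFA must remember the last 3 symbols (since which symbol is third-to-last isn't known until the input ends). Use one state per possible window of the last ≤3 symbols; accept from those whose window starts with `a`.
With 15 states:
          a    b  
>  q0     q1   q2 
   q1     q3   q4 
   q2     q5   q6 
   q3     q7   q8 
   q4     q9  q10 
   q5    q11  q12 
   q6    q13  q14 
 * q7     q7   q8 
 * q8     q9  q10 
 * q9    q11  q12 
 * q10   q13  q14 
   q11    q7   q8 
   q12    q9  q10 
   q13   q11  q12 
   q14   q13  q14 
(> = start, * = accepting)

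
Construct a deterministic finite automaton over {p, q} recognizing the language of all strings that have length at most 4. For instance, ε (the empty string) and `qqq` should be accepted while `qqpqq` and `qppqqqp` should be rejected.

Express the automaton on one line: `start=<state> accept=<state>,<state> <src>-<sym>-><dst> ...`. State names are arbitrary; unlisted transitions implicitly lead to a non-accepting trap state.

Count input length up to 5: every symbol moves from S0 toward S5, which means 'more than 4' and absorbs. Accept from {S0, S1, S2, S3, S4}.
        p   q  
>* S0   S1  S1 
 * S1   S2  S2 
 * S2   S3  S3 
 * S3   S4  S4 
 * S4   S5  S5 
   S5   S5  S5 
(> = start, * = accepting)

start=S0 accept=S0,S1,S2,S3,S4 S0-p->S1 S0-q->S1 S1-p->S2 S1-q->S2 S2-p->S3 S2-q->S3 S3-p->S4 S3-q->S4 S4-p->S5 S4-q->S5 S5-p->S5 S5-q->S5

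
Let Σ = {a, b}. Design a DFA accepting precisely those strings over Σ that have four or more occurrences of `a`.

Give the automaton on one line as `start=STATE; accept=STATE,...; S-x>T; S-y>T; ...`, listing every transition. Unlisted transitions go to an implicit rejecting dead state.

Only the number of `a`s matters, and only up to 5. Make a chain q0 → q1 → q2 → q3 → q4 → q5 advanced by each `a` (with q5 absorbing); every other symbol self-loops. The accepting set is {q4, q5}.
A 6-state machine:
        a   b  
>  q0   q1  q0 
   q1   q2  q1 
   q2   q3  q2 
   q3   q4  q3 
 * q4   q5  q4 
 * q5   q5  q5 
(> = start, * = accepting)

start=q0; accept=q4,q5; q0-a>q1; q0-b>q0; q1-a>q2; q1-b>q1; q2-a>q3; q2-b>q2; q3-a>q4; q3-b>q3; q4-a>q5; q4-b>q4; q5-a>q5; q5-b>q5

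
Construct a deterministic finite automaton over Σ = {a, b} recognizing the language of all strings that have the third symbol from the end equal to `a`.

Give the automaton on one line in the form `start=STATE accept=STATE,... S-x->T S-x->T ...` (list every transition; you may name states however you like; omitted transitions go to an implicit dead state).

Because acceptance depends on a position counted from the end, the machine has to buffer the most recent 3 symbols. Make each state the string of the last up-to-3 symbols read; on input `x` shift the window left and append `x`. Accept when the buffered window has length 3 and begins with `a`.
With 15 states:
          a    b  
>  q0     q1   q2 
   q1     q3   q4 
   q2     q5   q6 
   q3     q7   q8 
   q4     q9  q10 
   q5    q11  q12 
   q6    q13  q14 
 * q7     q7   q8 
 * q8     q9  q10 
 * q9    q11  q12 
 * q10   q13  q14 
   q11    q7   q8 
   q12    q9  q10 
   q13   q11  q12 
   q14   q13  q14 
(> = start, * = accepting)

start=q0 accept=q7,q8,q9,q10 q0-a->q1 q0-b->q2 q1-a->q3 q1-b->q4 q2-a->q5 q2-b->q6 q3-a->q7 q3-b->q8 q4-a->q9 q4-b->q10 q5-a->q11 q5-b->q12 q6-a->q13 q6-b->q14 q7-a->q7 q7-b->q8 q8-a->q9 q8-b->q10 q9-a->q11 q9-b->q12 q10-a->q13 q10-b->q14 q11-a->q7 q11-b->q8 q12-a->q9 q12-b->q10 q13-a->q11 q13-b->q12 q14-a->q13 q14-b->q14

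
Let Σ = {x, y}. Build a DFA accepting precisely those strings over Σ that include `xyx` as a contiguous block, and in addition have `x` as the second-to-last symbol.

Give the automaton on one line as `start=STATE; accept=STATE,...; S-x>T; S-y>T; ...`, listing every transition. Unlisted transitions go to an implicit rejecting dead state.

Handle the two conditions separately and then intersect. The first has 4 states tracking whether and how much of `xyx` has been seen; the second has 7 states tracking the last 2 symbols read. A product state is a pair (one from each), accepting exactly when both do. After merging equivalent states the machine shrinks.
A 7-state machine:
        x   y  
>  S0   S1  S0 
   S1   S1  S2 
   S2   S3  S0 
   S3   S4  S5 
 * S4   S4  S5 
 * S5   S3  S6 
   S6   S3  S6 
(> = start, * = accepting)

start=S0; accept=S4,S5; S0-x>S1; S0-y>S0; S1-x>S1; S1-y>S2; S2-x>S3; S2-y>S0; S3-x>S4; S3-y>S5; S4-x>S4; S4-y>S5; S5-x>S3; S5-y>S6; S6-x>S3; S6-y>S6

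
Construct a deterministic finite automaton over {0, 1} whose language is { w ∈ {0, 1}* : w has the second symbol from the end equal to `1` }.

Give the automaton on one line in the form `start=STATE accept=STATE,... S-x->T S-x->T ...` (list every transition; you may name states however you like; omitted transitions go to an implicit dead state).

start=s0 accept=s5,s6 s0-0->s1 s0-1->s2 s1-0->s3 s1-1->s4 s2-0->s5 s2-1->s6 s3-0->s3 s3-1->s4 s4-0->s5 s4-1->s6 s5-0->s3 s5-1->s4 s6-0->s5 s6-1->s6

Because acceptance depends on a position counted from the end, the machine has to buffer the most recent 2 symbols. Make each state the string of the last up-to-2 symbols read; on input `x` shift the window left and append `x`. Accept when the buffered window has length 2 and begins with `1`.
        0   1  
>  s0   s1  s2 
   s1   s3  s4 
   s2   s5  s6 
   s3   s3  s4 
   s4   s5  s6 
 * s5   s3  s4 
 * s6   s5  s6 
(> = start, * = accepting)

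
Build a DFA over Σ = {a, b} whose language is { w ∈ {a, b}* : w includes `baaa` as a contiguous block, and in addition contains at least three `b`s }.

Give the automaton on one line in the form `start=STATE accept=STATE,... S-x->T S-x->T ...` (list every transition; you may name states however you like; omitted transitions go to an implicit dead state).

start=s0 accept=s12 s0-a->s0 s0-b->s1 s1-a->s2 s1-b->s3 s2-a->s4 s2-b->s3 s3-a->s5 s3-b->s6 s4-a->s7 s4-b->s3 s5-a->s8 s5-b->s6 s6-a->s9 s6-b->s6 s7-a->s7 s7-b->s10 s8-a->s10 s8-b->s6 s9-a->s11 s9-b->s6 s10-a->s10 s10-b->s12 s11-a->s12 s11-b->s6 s12-a->s12 s12-b->s12

Build one automaton per condition and run them in lockstep. One (5 states) tracks whether and how much of `baaa` has been seen; the other (5 states) tracks the count of `b`s, saturating at 4. Each combined state is a pair, one component from each; accept when both components accept. After merging equivalent states the machine shrinks.
With 13 states:
          a    b  
>  s0     s0   s1 
   s1     s2   s3 
   s2     s4   s3 
   s3     s5   s6 
   s4     s7   s3 
   s5     s8   s6 
   s6     s9   s6 
   s7     s7  s10 
   s8    s10   s6 
   s9    s11   s6 
   s10   s10  s12 
   s11   s12   s6 
 * s12   s12  s12 
(> = start, * = accepting)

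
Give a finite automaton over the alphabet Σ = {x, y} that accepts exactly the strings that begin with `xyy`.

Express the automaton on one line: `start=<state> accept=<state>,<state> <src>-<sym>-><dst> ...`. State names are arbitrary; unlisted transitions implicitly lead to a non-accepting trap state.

Walk along `xyy` while the input agrees: from q0 take `x` to q1, and so on. Any deviation drops to the rejecting sink q4. Once q3 is reached the prefix is confirmed and every continuation is accepted.
5 states suffice.
        x   y  
>  q0   q1  q4 
   q1   q4  q2 
   q2   q4  q3 
 * q3   q3  q3 
   q4   q4  q4 
(> = start, * = accepting)

start=q0 accept=q3 q0-x->q1 q0-y->q4 q1-x->q4 q1-y->q2 q2-x->q4 q2-y->q3 q3-x->q3 q3-y->q3 q4-x->q4 q4-y->q4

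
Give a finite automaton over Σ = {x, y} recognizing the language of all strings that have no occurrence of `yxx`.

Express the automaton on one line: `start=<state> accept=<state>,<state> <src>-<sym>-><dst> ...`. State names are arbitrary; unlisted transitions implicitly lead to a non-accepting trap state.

This is the complement of 'contains `yxx`'. Use the same substring-matching states — q0 through q3 holding how much of `yxx` has just been matched — but flip the accepting set: everything except the trap q3 accepts.
        x   y  
>* q0   q0  q1 
 * q1   q2  q1 
 * q2   q3  q1 
   q3   q3  q3 
(> = start, * = accepting)

start=q0 accept=q0,q1,q2 q0-x->q0 q0-y->q1 q1-x->q2 q1-y->q1 q2-x->q3 q2-y->q1 q3-x->q3 q3-y->q3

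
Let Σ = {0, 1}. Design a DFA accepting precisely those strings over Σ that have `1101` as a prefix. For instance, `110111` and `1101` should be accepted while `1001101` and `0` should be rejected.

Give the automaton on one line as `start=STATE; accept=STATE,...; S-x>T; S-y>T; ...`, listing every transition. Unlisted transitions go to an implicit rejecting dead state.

start=A; accept=E; A-0>F; A-1>B; B-0>F; B-1>C; C-0>D; C-1>F; D-0>F; D-1>E; E-0>E; E-1>E; F-0>F; F-1>F

Check the first 4 symbols one by one: A through D record how many have matched `1101` so far; any wrong symbol goes to the dead state F. After all 4 match we enter the accepting sink E.
With 6 states:
       0  1 
>  A   F  B 
   B   F  C 
   C   D  F 
   D   F  E 
 * E   E  E 
   F   F  F 
(> = start, * = accepting)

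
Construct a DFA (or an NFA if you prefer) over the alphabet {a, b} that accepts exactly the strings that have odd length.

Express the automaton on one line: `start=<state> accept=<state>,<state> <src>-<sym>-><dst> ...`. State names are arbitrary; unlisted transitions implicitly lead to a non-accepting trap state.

start=S0 accept=S1 S0-a->S1 S0-b->S1 S1-a->S0 S1-b->S0

Count input length modulo 2: every symbol advances one step around the cycle S0 → S1 → S0. Accept at S1.
With 2 states:
        a   b  
>  S0   S1  S1 
 * S1   S0  S0 
(> = start, * = accepting)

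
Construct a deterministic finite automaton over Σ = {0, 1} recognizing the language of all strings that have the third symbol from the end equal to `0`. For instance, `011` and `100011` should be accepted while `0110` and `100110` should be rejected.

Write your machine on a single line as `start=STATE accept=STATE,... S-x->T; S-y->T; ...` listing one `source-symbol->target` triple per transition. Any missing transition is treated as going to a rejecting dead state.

A DFA must remember the last 3 symbols (since which symbol is third-to-last isn't known until the input ends). Use one state per possible window of the last ≤3 symbols; accept from those whose window starts with `0`.
          0    1  
>  s0     s1   s2 
   s1     s3   s4 
   s2     s5   s6 
   s3     s7   s8 
   s4     s9  s10 
   s5    s11  s12 
   s6    s13  s14 
 * s7     s7   s8 
 * s8     s9  s10 
 * s9    s11  s12 
 * s10   s13  s14 
   s11    s7   s8 
   s12    s9  s10 
   s13   s11  s12 
   s14   s13  s14 
(> = start, * = accepting)

start=s0; accept=s7,s8,s9,s10; s0-0->s1; s0-1->s2; s1-0->s3; s1-1->s4; s2-0->s5; s2-1->s6; s3-0->s7; s3-1->s8; s4-0->s9; s4-1->s10; s5-0->s11; s5-1->s12; s6-0->s13; s6-1->s14; s7-0->s7; s7-1->s8; s8-0->s9; s8-1->s10; s9-0->s11; s9-1->s12; s10-0->s13; s10-1->s14; s11-0->s7; s11-1->s8; s12-0->s9; s12-1->s10; s13-0->s11; s13-1->s12; s14-0->s13; s14-1->s14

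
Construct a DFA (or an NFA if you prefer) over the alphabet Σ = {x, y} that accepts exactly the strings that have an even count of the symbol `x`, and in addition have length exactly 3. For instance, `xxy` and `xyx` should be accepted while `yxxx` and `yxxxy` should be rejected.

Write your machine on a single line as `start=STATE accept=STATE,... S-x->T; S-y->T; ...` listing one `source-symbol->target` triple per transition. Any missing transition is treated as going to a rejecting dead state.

start=q0; accept=q6; q0-x->q1; q0-y->q2; q1-x->q3; q1-y->q4; q2-x->q4; q2-y->q3; q3-x->q5; q3-y->q6; q4-x->q6; q4-y->q5; q5-x->q7; q5-y->q8; q6-x->q8; q6-y->q7; q7-x->q8; q7-y->q7; q8-x->q7; q8-y->q8

Build one automaton per condition and run them in lockstep. One (2 states) tracks the count of `x`s modulo 2; the other (5 states) tracks the input length, saturating at 4. Each combined state is a pair, one component from each; accept when both components accept.
A 9-state machine:
        x   y  
>  q0   q1  q2 
   q1   q3  q4 
   q2   q4  q3 
   q3   q5  q6 
   q4   q6  q5 
   q5   q7  q8 
 * q6   q8  q7 
   q7   q8  q7 
   q8   q7  q8 
(> = start, * = accepting)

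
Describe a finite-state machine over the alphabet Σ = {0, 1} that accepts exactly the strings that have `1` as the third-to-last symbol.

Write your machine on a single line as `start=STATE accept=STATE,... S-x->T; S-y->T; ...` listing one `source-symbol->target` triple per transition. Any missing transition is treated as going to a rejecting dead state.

start=A; accept=L,M,N,O; A-0->B; A-1->C; B-0->D; B-1->E; C-0->F; C-1->G; D-0->H; D-1->I; E-0->J; E-1->K; F-0->L; F-1->M; G-0->N; G-1->O; H-0->H; H-1->I; I-0->J; I-1->K; J-0->L; J-1->M; K-0->N; K-1->O; L-0->H; L-1->I; M-0->J; M-1->K; N-0->L; N-1->M; O-0->N; O-1->O

A DFA must remember the last 3 symbols (since which symbol is third-to-last isn't known until the input ends). Use one state per possible window of the last ≤3 symbols; accept from those whose window starts with `1`.
       0  1 
>  A   B  C 
   B   D  E 
   C   F  G 
   D   H  I 
   E   J  K 
   F   L  M 
   G   N  O 
   H   H  I 
   I   J  K 
   J   L  M 
   K   N  O 
 * L   H  I 
 * M   J  K 
 * N   L  M 
 * O   N  O 
(> = start, * = accepting)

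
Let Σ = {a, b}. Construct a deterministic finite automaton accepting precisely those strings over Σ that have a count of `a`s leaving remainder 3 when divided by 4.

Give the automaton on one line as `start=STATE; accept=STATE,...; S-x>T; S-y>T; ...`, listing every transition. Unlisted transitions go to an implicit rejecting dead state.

start=s0; accept=s3; s0-a>s1; s0-b>s0; s1-a>s2; s1-b>s1; s2-a>s3; s2-b>s2; s3-a>s0; s3-b>s3

Keep the running count of `a`s modulo 4: each `a` advances along the cycle s0 → s1 → s2 → s3 → s0 while other symbols loop. Accept at s3.
A 4-state machine:
        a   b  
>  s0   s1  s0 
   s1   s2  s1 
   s2   s3  s2 
 * s3   s0  s3 
(> = start, * = accepting)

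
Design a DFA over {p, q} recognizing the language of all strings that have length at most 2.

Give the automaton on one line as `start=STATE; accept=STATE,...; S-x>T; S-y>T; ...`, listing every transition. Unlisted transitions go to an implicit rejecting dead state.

start=A; accept=A,B,C; A-p>B; A-q>B; B-p>C; B-q>C; C-p>D; C-q>D; D-p>D; D-q>D

Count input length up to 3: every symbol moves from A toward D, which means 'more than 2' and absorbs. Accept from {A, B, C}.
4 states suffice.
       p  q 
>* A   B  B 
 * B   C  C 
 * C   D  D 
   D   D  D 
(> = start, * = accepting)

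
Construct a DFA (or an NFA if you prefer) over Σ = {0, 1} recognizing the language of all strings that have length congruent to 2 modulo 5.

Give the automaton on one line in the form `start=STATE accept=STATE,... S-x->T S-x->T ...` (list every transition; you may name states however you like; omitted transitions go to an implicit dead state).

Count input length modulo 5: every symbol advances one step around the cycle q0 → q1 → q2 → q3 → q4 → q0. Accept at q2.
A 5-state machine:
        0   1  
>  q0   q1  q1 
   q1   q2  q2 
 * q2   q3  q3 
   q3   q4  q4 
   q4   q0  q0 
(> = start, * = accepting)

start=q0 accept=q2 q0-0->q1 q0-1->q1 q1-0->q2 q1-1->q2 q2-0->q3 q2-1->q3 q3-0->q4 q3-1->q4 q4-0->q0 q4-1->q0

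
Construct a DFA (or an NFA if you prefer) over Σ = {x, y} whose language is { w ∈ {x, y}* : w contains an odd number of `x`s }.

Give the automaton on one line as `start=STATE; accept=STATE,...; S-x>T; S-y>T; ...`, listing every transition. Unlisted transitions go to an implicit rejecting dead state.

start=s0; accept=s1; s0-x>s1; s0-y>s0; s1-x>s0; s1-y>s1

The only thing that matters is how many `x`s have appeared, reduced mod 2. Use one state per residue: s0 for 0, …, s1 for 1. Reading `x` moves to the next residue; anything else stays put. s1 is accepting.
With 2 states:
        x   y  
>  s0   s1  s0 
 * s1   s0  s1 
(> = start, * = accepting)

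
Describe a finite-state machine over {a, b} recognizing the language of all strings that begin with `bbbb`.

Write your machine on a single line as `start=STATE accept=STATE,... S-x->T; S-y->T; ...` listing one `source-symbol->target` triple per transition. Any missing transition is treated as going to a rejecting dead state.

start=q0; accept=q4; q0-a->q5; q0-b->q1; q1-a->q5; q1-b->q2; q2-a->q5; q2-b->q3; q3-a->q5; q3-b->q4; q4-a->q4; q4-b->q4; q5-a->q5; q5-b->q5

Check the first 4 symbols one by one: q0 through q3 record how many have matched `bbbb` so far; any wrong symbol goes to the dead state q5. After all 4 match we enter the accepting sink q4.
A 6-state machine:
        a   b  
>  q0   q5  q1 
   q1   q5  q2 
   q2   q5  q3 
   q3   q5  q4 
 * q4   q4  q4 
   q5   q5  q5 
(> = start, * = accepting)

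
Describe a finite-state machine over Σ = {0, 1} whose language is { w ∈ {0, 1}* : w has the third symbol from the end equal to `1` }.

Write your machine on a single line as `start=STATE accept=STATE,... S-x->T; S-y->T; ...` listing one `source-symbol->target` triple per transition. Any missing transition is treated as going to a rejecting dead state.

start=s0; accept=s11,s12,s13,s14; s0-0->s1; s0-1->s2; s1-0->s3; s1-1->s4; s2-0->s5; s2-1->s6; s3-0->s7; s3-1->s8; s4-0->s9; s4-1->s10; s5-0->s11; s5-1->s12; s6-0->s13; s6-1->s14; s7-0->s7; s7-1->s8; s8-0->s9; s8-1->s10; s9-0->s11; s9-1->s12; s10-0->s13; s10-1->s14; s11-0->s7; s11-1->s8; s12-0->s9; s12-1->s10; s13-0->s11; s13-1->s12; s14-0->s13; s14-1->s14

A DFA must remember the last 3 symbols (since which symbol is third-to-last isn't known until the input ends). Use one state per possible window of the last ≤3 symbols; accept from those whose window starts with `1`.
With 15 states:
          0    1  
>  s0     s1   s2 
   s1     s3   s4 
   s2     s5   s6 
   s3     s7   s8 
   s4     s9  s10 
   s5    s11  s12 
   s6    s13  s14 
   s7     s7   s8 
   s8     s9  s10 
   s9    s11  s12 
   s10   s13  s14 
 * s11    s7   s8 
 * s12    s9  s10 
 * s13   s11  s12 
 * s14   s13  s14 
(> = start, * = accepting)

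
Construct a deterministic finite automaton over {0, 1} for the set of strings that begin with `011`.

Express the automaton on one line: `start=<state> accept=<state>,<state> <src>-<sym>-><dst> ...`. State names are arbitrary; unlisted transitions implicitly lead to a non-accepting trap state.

start=s0 accept=s3 s0-0->s1 s0-1->s4 s1-0->s4 s1-1->s2 s2-0->s4 s2-1->s3 s3-0->s3 s3-1->s3 s4-0->s4 s4-1->s4

Walk along `011` while the input agrees: from s0 take `0` to s1, and so on. Any deviation drops to the rejecting sink s4. Once s3 is reached the prefix is confirmed and every continuation is accepted.
With 5 states:
        0   1  
>  s0   s1  s4 
   s1   s4  s2 
   s2   s4  s3 
 * s3   s3  s3 
   s4   s4  s4 
(> = start, * = accepting)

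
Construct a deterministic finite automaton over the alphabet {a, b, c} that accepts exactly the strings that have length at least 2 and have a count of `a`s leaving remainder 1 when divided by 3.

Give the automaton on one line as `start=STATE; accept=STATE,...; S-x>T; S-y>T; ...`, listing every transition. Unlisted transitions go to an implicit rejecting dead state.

start=s0; accept=s4; s0-a>s1; s0-b>s2; s0-c>s2; s1-a>s3; s1-b>s4; s1-c>s4; s2-a>s4; s2-b>s2; s2-c>s2; s3-a>s2; s3-b>s3; s3-c>s3; s4-a>s3; s4-b>s4; s4-c>s4

Build one automaton per condition and run them in lockstep. One (4 states) tracks the input length, saturating at 3; the other (3 states) tracks the count of `a`s modulo 3. Each combined state is a pair, one component from each; accept when both components accept. Equivalent product states are then merged.
A 5-state machine:
        a   b   c  
>  s0   s1  s2  s2 
   s1   s3  s4  s4 
   s2   s4  s2  s2 
   s3   s2  s3  s3 
 * s4   s3  s4  s4 
(> = start, * = accepting)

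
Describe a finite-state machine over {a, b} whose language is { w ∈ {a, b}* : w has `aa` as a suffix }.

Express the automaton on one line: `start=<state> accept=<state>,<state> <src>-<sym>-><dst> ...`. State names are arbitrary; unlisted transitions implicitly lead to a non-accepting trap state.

start=q0 accept=q2 q0-a->q1 q0-b->q0 q1-a->q2 q1-b->q0 q2-a->q2 q2-b->q0

Remember how much of `aa` the current input suffix matches. State q0 means no match yet; q1 means the last symbol is `a`; q2 means the last 2 symbols are `aa`. Only q2 accepts. On a mismatch, fall back to the longest proper suffix that is still a prefix of `aa`.
        a   b  
>  q0   q1  q0 
   q1   q2  q0 
 * q2   q2  q0 
(> = start, * = accepting)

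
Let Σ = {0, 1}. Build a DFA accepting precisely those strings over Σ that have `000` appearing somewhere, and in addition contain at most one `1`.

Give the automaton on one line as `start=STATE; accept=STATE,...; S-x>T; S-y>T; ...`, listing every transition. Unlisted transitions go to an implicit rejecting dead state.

start=S0; accept=S6,S8; S0-0>S1; S0-1>S2; S1-0>S3; S1-1>S2; S2-0>S4; S2-1>S5; S3-0>S6; S3-1>S2; S4-0>S7; S4-1>S5; S5-0>S5; S5-1>S5; S6-0>S6; S6-1>S8; S7-0>S8; S7-1>S5; S8-0>S8; S8-1>S5

Build one automaton per condition and run them in lockstep. One (4 states) tracks whether and how much of `000` has been seen; the other (3 states) tracks the count of `1`s, saturating at 2. Each combined state is a pair, one component from each; accept when both components accept. After merging equivalent states the machine shrinks.
        0   1  
>  S0   S1  S2 
   S1   S3  S2 
   S2   S4  S5 
   S3   S6  S2 
   S4   S7  S5 
   S5   S5  S5 
 * S6   S6  S8 
   S7   S8  S5 
 * S8   S8  S5 
(> = start, * = accepting)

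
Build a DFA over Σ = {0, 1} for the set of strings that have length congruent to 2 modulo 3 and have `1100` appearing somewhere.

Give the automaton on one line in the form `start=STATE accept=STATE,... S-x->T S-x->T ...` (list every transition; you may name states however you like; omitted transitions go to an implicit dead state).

start=q0 accept=q13 q0-0->q1 q0-1->q2 q1-0->q3 q1-1->q4 q2-0->q3 q2-1->q5 q3-0->q0 q3-1->q6 q4-0->q0 q4-1->q7 q5-0->q8 q5-1->q7 q6-0->q1 q6-1->q9 q7-0->q10 q7-1->q9 q8-0->q11 q8-1->q2 q9-0->q12 q9-1->q5 q10-0->q13 q10-1->q4 q11-0->q13 q11-1->q13 q12-0->q14 q12-1->q6 q13-0->q14 q13-1->q14 q14-0->q11 q14-1->q11

Handle the two conditions separately and then intersect. One (3 states) tracks the input length modulo 3; the other (5 states) tracks whether and how much of `1100` has been seen. Each combined state is a pair, one component from each; accept when both components accept.
A 15-state machine:
          0    1  
>  q0     q1   q2 
   q1     q3   q4 
   q2     q3   q5 
   q3     q0   q6 
   q4     q0   q7 
   q5     q8   q7 
   q6     q1   q9 
   q7    q10   q9 
   q8    q11   q2 
   q9    q12   q5 
   q10   q13   q4 
   q11   q13  q13 
   q12   q14   q6 
 * q13   q14  q14 
   q14   q11  q11 
(> = start, * = accepting)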